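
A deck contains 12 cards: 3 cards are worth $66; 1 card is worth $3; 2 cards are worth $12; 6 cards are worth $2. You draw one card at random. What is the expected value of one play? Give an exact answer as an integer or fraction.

79/4 dollars

E[payout] = (3/12)·66 + (1/12)·3 + (2/12)·12 + (6/12)·2 = 79/4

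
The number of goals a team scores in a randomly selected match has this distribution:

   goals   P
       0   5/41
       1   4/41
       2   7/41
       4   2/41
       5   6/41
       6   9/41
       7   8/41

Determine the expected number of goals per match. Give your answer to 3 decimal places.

4.049

E[X] = (5/41)·0 + (4/41)·1 + (7/41)·2 + (2/41)·4 + (6/41)·5 + (9/41)·6 + (8/41)·7
     = 166/41 ≈ 4.049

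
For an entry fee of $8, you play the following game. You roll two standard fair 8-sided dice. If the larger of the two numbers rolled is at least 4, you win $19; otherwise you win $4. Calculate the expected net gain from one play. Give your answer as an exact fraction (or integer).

569/64 dollars

E[payout] = (9/64)·4 + (55/64)·19 = 1081/64
Expected profit = 1081/64 − 8 = 569/64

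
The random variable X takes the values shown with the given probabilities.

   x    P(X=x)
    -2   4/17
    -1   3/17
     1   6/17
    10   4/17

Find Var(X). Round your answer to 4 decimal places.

20.7612

E[X] = (4/17)·(-2) + (3/17)·(-1) + (6/17)·1 + (4/17)·10 = 35/17
E[X²] = (4/17)·4 + (3/17)·1 + (6/17)·1 + (4/17)·100 = 25
Var(X) = 25 − (35/17)² = 6000/289 ≈ 20.7612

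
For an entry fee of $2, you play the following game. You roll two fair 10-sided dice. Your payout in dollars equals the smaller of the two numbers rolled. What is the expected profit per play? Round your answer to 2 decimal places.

Distribution of the smaller of the two numbers rolled: 1 w.p. 19/100, 2 w.p. 17/100, 3 w.p. 3/20, 4 w.p. 13/100, 5 w.p. 11/100, 6 w.p. 9/100, …
E[payout] = (19/100)·1 + (17/100)·2 + (3/20)·3 + (13/100)·4 + (11/100)·5 + (9/100)·6 + (7/100)·7 + (1/20)·8 + (3/100)·9 + (1/100)·10 = 77/20
Expected profit = 77/20 − 2 = 37/20 ≈ $1.85

$1.85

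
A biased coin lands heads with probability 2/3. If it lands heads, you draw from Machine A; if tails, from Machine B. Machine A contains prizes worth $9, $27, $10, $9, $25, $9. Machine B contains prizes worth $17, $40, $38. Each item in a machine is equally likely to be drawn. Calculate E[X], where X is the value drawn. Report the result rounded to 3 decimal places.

E[X | Machine A] = (9 + 27 + 10 + 9 + 25 + 9)/6 = 89/6
E[X | Machine B] = (17 + 40 + 38)/3 = 95/3
E[X] = (2/3)·89/6 + (1/3)·95/3 = 184/9 ≈ 20.444

$20.444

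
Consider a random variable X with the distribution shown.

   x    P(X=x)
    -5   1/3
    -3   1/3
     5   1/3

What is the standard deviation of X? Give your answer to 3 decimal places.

4.320

E[X] = -1, E[X²] = 59/3
Var(X) = E[X²] − (E[X])² = 59/3 − 1 = 56/3
SD(X) = √(56/3) ≈ 4.320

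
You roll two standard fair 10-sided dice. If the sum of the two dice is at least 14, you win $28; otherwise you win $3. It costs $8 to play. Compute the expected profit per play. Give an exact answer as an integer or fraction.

$2

E[payout] = (18/25)·3 + (7/25)·28 = 10
Expected profit = 10 − 8 = 2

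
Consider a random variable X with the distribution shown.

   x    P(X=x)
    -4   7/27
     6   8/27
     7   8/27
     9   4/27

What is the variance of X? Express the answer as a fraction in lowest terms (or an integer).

E[X] = (7/27)·(-4) + (8/27)·6 + (8/27)·7 + (4/27)·9 = 112/27
E[X²] = (7/27)·16 + (8/27)·36 + (8/27)·49 + (4/27)·81 = 124/3
Var(X) = 124/3 − (112/27)² = 17588/729

17588/729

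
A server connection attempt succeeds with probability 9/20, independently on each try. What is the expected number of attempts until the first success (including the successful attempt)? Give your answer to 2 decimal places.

2.22

For a geometric distribution, E[trials] = 1/p = 1/(9/20) = 20/9.
≈ 2.22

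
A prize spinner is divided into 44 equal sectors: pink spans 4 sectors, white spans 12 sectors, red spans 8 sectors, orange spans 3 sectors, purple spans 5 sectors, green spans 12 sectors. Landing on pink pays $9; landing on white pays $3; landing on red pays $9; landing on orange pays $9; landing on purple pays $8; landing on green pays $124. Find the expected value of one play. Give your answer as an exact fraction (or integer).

E[payout] = (4/44)·9 + (12/44)·3 + (8/44)·9 + (3/44)·9 + (5/44)·8 + (12/44)·124 = 1699/44

1699/44 dollars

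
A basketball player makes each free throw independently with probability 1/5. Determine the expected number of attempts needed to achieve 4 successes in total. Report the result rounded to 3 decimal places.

20.000

By linearity (sum of 4 independent geometric waits), E[trials] = 4/p = 4/(1/5) = 20.
≈ 20.000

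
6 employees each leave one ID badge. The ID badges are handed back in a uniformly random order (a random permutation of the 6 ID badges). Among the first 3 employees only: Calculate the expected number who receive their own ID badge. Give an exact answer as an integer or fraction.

Let Xᵢ = 1 if person i gets their own ID badge. For each i, P(Xᵢ=1) = 1/6.
By linearity of expectation, E[X₁+…+X_3] = 3·(1/6) = 1/2.

1/2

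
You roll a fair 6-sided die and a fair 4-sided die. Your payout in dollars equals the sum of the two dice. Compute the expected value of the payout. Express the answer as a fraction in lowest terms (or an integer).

Distribution of the sum of the two dice: 2 w.p. 1/24, 3 w.p. 1/12, 4 w.p. 1/8, 5 w.p. 1/6, 6 w.p. 1/6, 7 w.p. 1/6, …
E[payout] = (1/24)·2 + (1/12)·3 + (1/8)·4 + (1/6)·5 + (1/6)·6 + (1/6)·7 + (1/8)·8 + (1/12)·9 + (1/24)·10 = 6

$6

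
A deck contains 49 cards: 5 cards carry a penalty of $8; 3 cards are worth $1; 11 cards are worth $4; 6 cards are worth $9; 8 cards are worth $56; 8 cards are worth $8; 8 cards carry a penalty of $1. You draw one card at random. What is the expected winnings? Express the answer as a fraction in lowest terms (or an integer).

E[payout] = (5/49)·(-8) + (3/49)·1 + (11/49)·4 + (6/49)·9 + (8/49)·56 + (8/49)·8 + (8/49)·(-1) = 565/49

565/49 dollars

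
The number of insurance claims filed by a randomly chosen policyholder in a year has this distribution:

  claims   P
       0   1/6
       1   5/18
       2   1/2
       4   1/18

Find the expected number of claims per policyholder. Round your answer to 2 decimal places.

E[X] = (1/6)·0 + (5/18)·1 + (1/2)·2 + (1/18)·4
     = 3/2 ≈ 1.50

1.50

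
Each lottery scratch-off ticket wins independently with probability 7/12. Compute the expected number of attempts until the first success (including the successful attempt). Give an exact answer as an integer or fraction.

12/7

For a geometric distribution, E[trials] = 1/p = 1/(7/12) = 12/7.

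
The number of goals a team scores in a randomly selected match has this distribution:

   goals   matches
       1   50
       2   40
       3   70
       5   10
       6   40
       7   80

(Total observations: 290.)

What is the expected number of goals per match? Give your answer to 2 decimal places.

Total = 290, so P(goals=1) = 50/290, etc.
E[X] = (5/29)·1 + (4/29)·2 + (7/29)·3 + (1/29)·5 + (4/29)·6 + (8/29)·7
     = 119/29 ≈ 4.10

4.10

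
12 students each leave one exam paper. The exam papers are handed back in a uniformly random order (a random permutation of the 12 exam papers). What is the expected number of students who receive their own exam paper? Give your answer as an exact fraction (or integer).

Let Xᵢ = 1 if person i gets their own exam paper. For each i, P(Xᵢ=1) = 1/12.
By linearity of expectation, E[X₁+…+X_12] = 12·(1/12) = 1.

1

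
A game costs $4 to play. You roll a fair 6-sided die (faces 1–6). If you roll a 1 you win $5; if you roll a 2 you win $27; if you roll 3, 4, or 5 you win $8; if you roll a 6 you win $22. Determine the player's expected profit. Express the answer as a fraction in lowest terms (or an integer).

E[payout] = (1/6)·5 + (1/2)·8 + (1/6)·22 + (1/6)·27 = 13
Expected profit = 13 − 4 = 9

$9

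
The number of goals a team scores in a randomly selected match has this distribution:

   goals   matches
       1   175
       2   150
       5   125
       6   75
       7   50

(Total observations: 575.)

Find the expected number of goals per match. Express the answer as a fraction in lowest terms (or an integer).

Total = 575, so P(goals=1) = 175/575, etc.
E[X] = (7/23)·1 + (6/23)·2 + (5/23)·5 + (3/23)·6 + (2/23)·7
     = 76/23

76/23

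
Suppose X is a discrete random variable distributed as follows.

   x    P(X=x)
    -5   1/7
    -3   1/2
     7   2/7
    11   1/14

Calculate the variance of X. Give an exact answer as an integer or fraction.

1489/49

E[X] = (1/7)·(-5) + (1/2)·(-3) + (2/7)·7 + (1/14)·11 = 4/7
E[X²] = (1/7)·25 + (1/2)·9 + (2/7)·49 + (1/14)·121 = 215/7
Var(X) = 215/7 − (4/7)² = 1489/49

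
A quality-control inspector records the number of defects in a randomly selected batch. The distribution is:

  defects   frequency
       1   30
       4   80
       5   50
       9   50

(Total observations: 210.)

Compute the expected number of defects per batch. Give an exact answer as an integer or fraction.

5

Total = 210, so P(defects=1) = 30/210, etc.
E[X] = (1/7)·1 + (8/21)·4 + (5/21)·5 + (5/21)·9
     = 5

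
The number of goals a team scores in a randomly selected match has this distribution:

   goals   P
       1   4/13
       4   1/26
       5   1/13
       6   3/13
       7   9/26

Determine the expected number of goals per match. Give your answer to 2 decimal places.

E[X] = (4/13)·1 + (1/26)·4 + (1/13)·5 + (3/13)·6 + (9/26)·7
     = 121/26 ≈ 4.65

4.65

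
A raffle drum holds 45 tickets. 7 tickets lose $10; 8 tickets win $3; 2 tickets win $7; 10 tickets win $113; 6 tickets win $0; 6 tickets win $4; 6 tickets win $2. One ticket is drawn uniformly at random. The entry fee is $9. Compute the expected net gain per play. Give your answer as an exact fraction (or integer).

81/5 dollars

E[payout] = (7/45)·(-10) + (8/45)·3 + (2/45)·7 + (10/45)·113 + (6/45)·0 + (6/45)·4 + (6/45)·2 = 126/5
Expected profit = 126/5 − 9 = 81/5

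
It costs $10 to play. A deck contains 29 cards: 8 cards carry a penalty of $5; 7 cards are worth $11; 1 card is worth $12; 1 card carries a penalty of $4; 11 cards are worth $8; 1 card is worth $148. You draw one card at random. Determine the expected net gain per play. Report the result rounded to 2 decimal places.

-$0.31

E[payout] = (8/29)·(-5) + (7/29)·11 + (1/29)·12 + (1/29)·(-4) + (11/29)·8 + (1/29)·148 = 281/29
Expected profit = 281/29 − 10 = -9/29 ≈ -$0.31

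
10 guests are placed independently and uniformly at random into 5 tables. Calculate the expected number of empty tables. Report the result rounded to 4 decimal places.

Let Xⱼ=1 if table j is empty. P(Xⱼ=1) = ((5-1)/5)^10 = 1048576/9765625.
By linearity, E[#empty] = 5·1048576/9765625 = 1048576/1953125.
≈ 0.5369

0.5369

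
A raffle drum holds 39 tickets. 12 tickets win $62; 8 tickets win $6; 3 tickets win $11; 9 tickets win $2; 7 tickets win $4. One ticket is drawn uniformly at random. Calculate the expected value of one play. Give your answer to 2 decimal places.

$22.33

E[payout] = (12/39)·62 + (8/39)·6 + (3/39)·11 + (9/39)·2 + (7/39)·4 = 67/3
≈ $22.33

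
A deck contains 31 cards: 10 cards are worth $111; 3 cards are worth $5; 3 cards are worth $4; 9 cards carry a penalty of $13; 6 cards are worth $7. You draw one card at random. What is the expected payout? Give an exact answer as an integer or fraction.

E[payout] = (10/31)·111 + (3/31)·5 + (3/31)·4 + (9/31)·(-13) + (6/31)·7 = 1062/31

1062/31 dollars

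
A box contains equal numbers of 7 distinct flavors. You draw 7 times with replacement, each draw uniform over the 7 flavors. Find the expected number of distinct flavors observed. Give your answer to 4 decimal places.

4.6206

Let Xⱼ=1 if type j appears at least once. P(Xⱼ=1) = 1 − ((7−1)/7)^7 = 543607/823543.
E[#distinct] = 7·543607/823543 = 543607/117649.
≈ 4.6206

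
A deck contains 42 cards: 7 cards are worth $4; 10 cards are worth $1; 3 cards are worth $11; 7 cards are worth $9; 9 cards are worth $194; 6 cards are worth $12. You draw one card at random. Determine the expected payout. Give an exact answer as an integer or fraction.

976/21 dollars

E[payout] = (7/42)·4 + (10/42)·1 + (3/42)·11 + (7/42)·9 + (9/42)·194 + (6/42)·12 = 976/21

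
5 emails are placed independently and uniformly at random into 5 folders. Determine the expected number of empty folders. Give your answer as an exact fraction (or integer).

1024/625

Let Xⱼ=1 if folder j is empty. P(Xⱼ=1) = ((5-1)/5)^5 = 1024/3125.
By linearity, E[#empty] = 5·1024/3125 = 1024/625.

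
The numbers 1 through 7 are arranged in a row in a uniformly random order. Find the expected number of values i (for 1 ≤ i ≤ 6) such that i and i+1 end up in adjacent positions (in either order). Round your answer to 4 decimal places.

1.7143

For each i ∈ {1,…,6}, let Xᵢ = 1 if i and i+1 are adjacent. P(Xᵢ=1) = 2·(7−1)!/7! = 2/7.
By linearity, E[ΣXᵢ] = (6)·(2/7) = 12/7.
≈ 1.7143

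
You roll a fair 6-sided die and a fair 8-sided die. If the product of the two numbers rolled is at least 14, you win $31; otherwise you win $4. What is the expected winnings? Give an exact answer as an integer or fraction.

271/16 dollars

E[payout] = (25/48)·4 + (23/48)·31 = 271/16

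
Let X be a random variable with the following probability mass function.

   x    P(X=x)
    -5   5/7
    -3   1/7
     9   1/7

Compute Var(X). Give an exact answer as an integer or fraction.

E[X] = (5/7)·(-5) + (1/7)·(-3) + (1/7)·9 = -19/7
E[X²] = (5/7)·25 + (1/7)·9 + (1/7)·81 = 215/7
Var(X) = 215/7 − (-19/7)² = 1144/49

1144/49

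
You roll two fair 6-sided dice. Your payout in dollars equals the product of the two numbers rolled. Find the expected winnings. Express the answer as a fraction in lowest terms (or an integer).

Distribution of the product of the two numbers rolled: 1 w.p. 1/36, 2 w.p. 1/18, 3 w.p. 1/18, 4 w.p. 1/12, 5 w.p. 1/18, 6 w.p. 1/9, …
E[payout] = (1/36)·1 + (1/18)·2 + (1/18)·3 + (1/12)·4 + (1/18)·5 + (1/9)·6 + (1/18)·8 + (1/36)·9 + (1/18)·10 + (1/9)·12 + (1/18)·15 + (1/36)·16 + (1/18)·18 + (1/18)·20 + (1/18)·24 + (1/36)·25 + (1/18)·30 + (1/36)·36 = 49/4

49/4 dollars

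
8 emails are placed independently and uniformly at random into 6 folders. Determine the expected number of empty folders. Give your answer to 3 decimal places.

Let Xⱼ=1 if folder j is empty. P(Xⱼ=1) = ((6-1)/6)^8 = 390625/1679616.
By linearity, E[#empty] = 6·390625/1679616 = 390625/279936.
≈ 1.395

1.395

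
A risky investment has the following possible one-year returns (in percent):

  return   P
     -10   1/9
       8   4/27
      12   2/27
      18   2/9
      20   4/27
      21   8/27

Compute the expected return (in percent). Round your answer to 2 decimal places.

E[X] = (1/9)·(-10) + (4/27)·8 + (2/27)·12 + (2/9)·18 + (4/27)·20 + (8/27)·21
     = 382/27 ≈ 14.15

14.15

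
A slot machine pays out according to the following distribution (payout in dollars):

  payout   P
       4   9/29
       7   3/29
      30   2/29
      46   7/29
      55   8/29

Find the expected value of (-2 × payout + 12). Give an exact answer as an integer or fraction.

-1410/29

E[-2x+12] = (9/29)·4 + (3/29)·(-2) + (2/29)·(-48) + (7/29)·(-80) + (8/29)·(-98)
     = -1410/29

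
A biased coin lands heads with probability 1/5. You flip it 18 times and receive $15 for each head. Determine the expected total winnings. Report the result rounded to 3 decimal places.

E[#heads] = 18·1/5 = 18/5 (linearity over flips).
E[winnings] = 15·18/5 = 54.
≈ 54.000

$54.000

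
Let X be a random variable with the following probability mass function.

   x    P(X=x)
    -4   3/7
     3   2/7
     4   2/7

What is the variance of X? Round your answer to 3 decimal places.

13.918

E[X] = (3/7)·(-4) + (2/7)·3 + (2/7)·4 = 2/7
E[X²] = (3/7)·16 + (2/7)·9 + (2/7)·16 = 14
Var(X) = 14 − (2/7)² = 682/49 ≈ 13.918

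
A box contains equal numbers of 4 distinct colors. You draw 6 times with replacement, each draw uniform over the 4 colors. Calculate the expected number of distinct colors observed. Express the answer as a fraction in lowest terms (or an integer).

3367/1024

Let Xⱼ=1 if type j appears at least once. P(Xⱼ=1) = 1 − ((4−1)/4)^6 = 3367/4096.
E[#distinct] = 4·3367/4096 = 3367/1024.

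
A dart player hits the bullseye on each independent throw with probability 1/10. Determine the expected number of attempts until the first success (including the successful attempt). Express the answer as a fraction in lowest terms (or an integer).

For a geometric distribution, E[trials] = 1/p = 1/(1/10) = 10.

10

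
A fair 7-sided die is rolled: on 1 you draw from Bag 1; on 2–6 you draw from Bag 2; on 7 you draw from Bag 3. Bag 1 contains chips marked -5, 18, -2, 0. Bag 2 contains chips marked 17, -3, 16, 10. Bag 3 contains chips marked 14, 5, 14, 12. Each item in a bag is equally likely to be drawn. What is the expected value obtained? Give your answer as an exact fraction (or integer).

64/7

E[X | Bag 1] = (-5 + 18 − 2 + 0)/4 = 11/4
E[X | Bag 2] = (17 − 3 + 16 + 10)/4 = 10
E[X | Bag 3] = (14 + 5 + 14 + 12)/4 = 45/4
E[X] = (1/7)·11/4 + (5/7)·10 + (1/7)·45/4 = 64/7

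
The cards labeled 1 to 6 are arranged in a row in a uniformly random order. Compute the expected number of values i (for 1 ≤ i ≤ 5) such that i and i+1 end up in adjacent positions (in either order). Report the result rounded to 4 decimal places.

For each i ∈ {1,…,5}, let Xᵢ = 1 if i and i+1 are adjacent. P(Xᵢ=1) = 2·(6−1)!/6! = 2/6.
By linearity, E[ΣXᵢ] = (5)·(2/6) = 5/3.
≈ 1.6667

1.6667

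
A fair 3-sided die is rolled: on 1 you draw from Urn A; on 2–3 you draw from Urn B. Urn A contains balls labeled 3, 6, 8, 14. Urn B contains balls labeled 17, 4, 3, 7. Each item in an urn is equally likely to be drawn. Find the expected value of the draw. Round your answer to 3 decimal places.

7.750

E[X | Urn A] = (3 + 6 + 8 + 14)/4 = 31/4
E[X | Urn B] = (17 + 4 + 3 + 7)/4 = 31/4
E[X] = (1/3)·31/4 + (2/3)·31/4 = 31/4 ≈ 7.750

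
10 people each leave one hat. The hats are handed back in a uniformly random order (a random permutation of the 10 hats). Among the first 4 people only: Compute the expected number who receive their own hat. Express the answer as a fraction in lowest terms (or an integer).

Let Xᵢ = 1 if person i gets their own hat. For each i, P(Xᵢ=1) = 1/10.
By linearity of expectation, E[X₁+…+X_4] = 4·(1/10) = 2/5.

2/5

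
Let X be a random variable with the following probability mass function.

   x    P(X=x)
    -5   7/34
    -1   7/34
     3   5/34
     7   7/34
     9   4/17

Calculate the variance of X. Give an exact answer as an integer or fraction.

8144/289

E[X] = (7/34)·(-5) + (7/34)·(-1) + (5/34)·3 + (7/34)·7 + (4/17)·9 = 47/17
E[X²] = (7/34)·25 + (7/34)·1 + (5/34)·9 + (7/34)·49 + (4/17)·81 = 609/17
Var(X) = 609/17 − (47/17)² = 8144/289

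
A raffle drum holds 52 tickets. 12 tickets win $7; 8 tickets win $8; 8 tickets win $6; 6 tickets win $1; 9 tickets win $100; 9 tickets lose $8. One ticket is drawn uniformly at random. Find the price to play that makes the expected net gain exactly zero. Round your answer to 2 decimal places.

E[payout] = (12/52)·7 + (8/52)·8 + (8/52)·6 + (6/52)·1 + (9/52)·100 + (9/52)·(-8) = 515/26
Fair fee = E[payout] = 515/26 ≈ $19.81

$19.81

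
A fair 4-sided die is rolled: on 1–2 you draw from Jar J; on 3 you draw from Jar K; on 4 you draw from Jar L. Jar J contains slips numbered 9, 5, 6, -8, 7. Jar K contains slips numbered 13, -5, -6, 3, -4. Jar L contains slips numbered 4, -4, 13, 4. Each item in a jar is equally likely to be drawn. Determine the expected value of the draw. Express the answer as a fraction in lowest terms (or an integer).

E[X | Jar J] = (9 + 5 + 6 − 8 + 7)/5 = 19/5
E[X | Jar K] = (13 − 5 − 6 + 3 − 4)/5 = 1/5
E[X | Jar L] = (4 − 4 + 13 + 4)/4 = 17/4
E[X] = (1/2)·19/5 + (1/4)·1/5 + (1/4)·17/4 = 241/80

241/80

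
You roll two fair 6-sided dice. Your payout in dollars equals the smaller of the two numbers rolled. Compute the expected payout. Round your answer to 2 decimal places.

Distribution of the smaller of the two numbers rolled: 1 w.p. 11/36, 2 w.p. 1/4, 3 w.p. 7/36, 4 w.p. 5/36, 5 w.p. 1/12, 6 w.p. 1/36
E[payout] = (11/36)·1 + (1/4)·2 + (7/36)·3 + (5/36)·4 + (1/12)·5 + (1/36)·6 = 91/36
≈ $2.53

$2.53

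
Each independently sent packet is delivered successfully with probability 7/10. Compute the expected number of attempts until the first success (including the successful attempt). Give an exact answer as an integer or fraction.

For a geometric distribution, E[trials] = 1/p = 1/(7/10) = 10/7.

10/7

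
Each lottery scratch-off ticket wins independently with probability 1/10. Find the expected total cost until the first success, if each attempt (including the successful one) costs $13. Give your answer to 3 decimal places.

E[#attempts] = 1/p = 10; E[cost] = 13·10 = 130.
≈ 130.000

$130.000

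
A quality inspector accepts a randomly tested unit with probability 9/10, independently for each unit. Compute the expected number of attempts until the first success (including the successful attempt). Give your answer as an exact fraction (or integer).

For a geometric distribution, E[trials] = 1/p = 1/(9/10) = 10/9.

10/9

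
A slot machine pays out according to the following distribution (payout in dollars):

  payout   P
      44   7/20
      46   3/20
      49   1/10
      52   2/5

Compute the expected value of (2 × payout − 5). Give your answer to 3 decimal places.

91.000

E[2x-5] = (7/20)·83 + (3/20)·87 + (1/10)·93 + (2/5)·99
     = 91 ≈ 91.000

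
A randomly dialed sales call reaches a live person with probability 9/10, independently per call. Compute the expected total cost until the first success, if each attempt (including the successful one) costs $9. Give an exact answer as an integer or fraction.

$10

E[#attempts] = 1/p = 10/9; E[cost] = 9·10/9 = 10.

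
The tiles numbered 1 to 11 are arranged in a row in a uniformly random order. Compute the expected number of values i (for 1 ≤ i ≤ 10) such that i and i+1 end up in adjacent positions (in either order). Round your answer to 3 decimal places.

1.818

For each i ∈ {1,…,10}, let Xᵢ = 1 if i and i+1 are adjacent. P(Xᵢ=1) = 2·(11−1)!/11! = 2/11.
By linearity, E[ΣXᵢ] = (10)·(2/11) = 20/11.
≈ 1.818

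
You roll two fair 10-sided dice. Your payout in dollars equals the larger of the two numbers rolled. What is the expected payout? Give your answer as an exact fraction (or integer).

Distribution of the larger of the two numbers rolled: 1 w.p. 1/100, 2 w.p. 3/100, 3 w.p. 1/20, 4 w.p. 7/100, 5 w.p. 9/100, 6 w.p. 11/100, …
E[payout] = (1/100)·1 + (3/100)·2 + (1/20)·3 + (7/100)·4 + (9/100)·5 + (11/100)·6 + (13/100)·7 + (3/20)·8 + (17/100)·9 + (19/100)·10 = 143/20

143/20 dollars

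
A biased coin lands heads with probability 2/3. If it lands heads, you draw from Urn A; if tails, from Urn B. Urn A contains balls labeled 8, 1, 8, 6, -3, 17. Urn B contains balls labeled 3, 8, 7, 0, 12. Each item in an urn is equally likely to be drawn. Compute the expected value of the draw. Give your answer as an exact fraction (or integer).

55/9

E[X | Urn A] = (8 + 1 + 8 + 6 − 3 + 17)/6 = 37/6
E[X | Urn B] = (3 + 8 + 7 + 0 + 12)/5 = 6
E[X] = (2/3)·37/6 + (1/3)·6 = 55/9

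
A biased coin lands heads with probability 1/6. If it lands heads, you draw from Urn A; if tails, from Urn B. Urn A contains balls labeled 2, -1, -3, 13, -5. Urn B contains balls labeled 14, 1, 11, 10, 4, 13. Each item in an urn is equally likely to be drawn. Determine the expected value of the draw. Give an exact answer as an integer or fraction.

1361/180

E[X | Urn A] = (2 − 1 − 3 + 13 − 5)/5 = 6/5
E[X | Urn B] = (14 + 1 + 11 + 10 + 4 + 13)/6 = 53/6
E[X] = (1/6)·6/5 + (5/6)·53/6 = 1361/180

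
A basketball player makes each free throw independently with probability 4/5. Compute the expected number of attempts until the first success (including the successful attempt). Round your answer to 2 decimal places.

1.25

For a geometric distribution, E[trials] = 1/p = 1/(4/5) = 5/4.
≈ 1.25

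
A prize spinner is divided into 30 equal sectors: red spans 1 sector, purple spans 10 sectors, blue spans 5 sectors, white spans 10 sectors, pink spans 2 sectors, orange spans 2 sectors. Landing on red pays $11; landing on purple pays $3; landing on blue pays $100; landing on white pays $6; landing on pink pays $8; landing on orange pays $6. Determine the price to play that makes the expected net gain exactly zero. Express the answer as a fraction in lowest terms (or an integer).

E[payout] = (1/30)·11 + (10/30)·3 + (5/30)·100 + (10/30)·6 + (2/30)·8 + (2/30)·6 = 629/30
Fair fee = E[payout] = 629/30

629/30 dollars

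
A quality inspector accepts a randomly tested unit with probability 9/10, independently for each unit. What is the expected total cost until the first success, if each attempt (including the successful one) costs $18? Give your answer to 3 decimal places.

E[#attempts] = 1/p = 10/9; E[cost] = 18·10/9 = 20.
≈ 20.000

$20.000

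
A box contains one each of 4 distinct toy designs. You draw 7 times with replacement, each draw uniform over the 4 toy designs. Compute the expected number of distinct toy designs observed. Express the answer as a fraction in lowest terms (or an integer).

Let Xⱼ=1 if type j appears at least once. P(Xⱼ=1) = 1 − ((4−1)/4)^7 = 14197/16384.
E[#distinct] = 4·14197/16384 = 14197/4096.

14197/4096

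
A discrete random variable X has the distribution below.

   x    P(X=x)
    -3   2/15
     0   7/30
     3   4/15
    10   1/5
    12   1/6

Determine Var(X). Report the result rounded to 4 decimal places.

28.2400

E[X] = (2/15)·(-3) + (7/30)·0 + (4/15)·3 + (1/5)·10 + (1/6)·12 = 22/5
E[X²] = (2/15)·9 + (7/30)·0 + (4/15)·9 + (1/5)·100 + (1/6)·144 = 238/5
Var(X) = 238/5 − (22/5)² = 706/25 ≈ 28.2400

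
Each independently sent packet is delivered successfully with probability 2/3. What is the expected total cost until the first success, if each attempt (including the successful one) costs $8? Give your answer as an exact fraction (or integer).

E[#attempts] = 1/p = 3/2; E[cost] = 8·3/2 = 12.

$12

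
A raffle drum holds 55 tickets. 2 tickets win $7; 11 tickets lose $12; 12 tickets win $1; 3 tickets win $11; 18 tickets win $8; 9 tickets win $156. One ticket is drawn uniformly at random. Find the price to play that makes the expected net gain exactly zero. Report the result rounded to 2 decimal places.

E[payout] = (2/55)·7 + (11/55)·(-12) + (12/55)·1 + (3/55)·11 + (18/55)·8 + (9/55)·156 = 295/11
Fair fee = E[payout] = 295/11 ≈ $26.82

$26.82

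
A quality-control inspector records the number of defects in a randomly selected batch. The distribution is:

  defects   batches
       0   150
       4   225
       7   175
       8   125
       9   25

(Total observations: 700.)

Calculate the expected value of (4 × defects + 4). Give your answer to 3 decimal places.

23.143

Total = 700, so P(defects=0) = 150/700, etc.
E[4x+4] = (3/14)·4 + (9/28)·20 + (1/4)·32 + (5/28)·36 + (1/28)·40
     = 162/7 ≈ 23.143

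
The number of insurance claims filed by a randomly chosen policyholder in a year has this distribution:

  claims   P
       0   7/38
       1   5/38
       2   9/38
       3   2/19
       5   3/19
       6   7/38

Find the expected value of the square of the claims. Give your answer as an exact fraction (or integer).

479/38

E[X²] = (7/38)·0 + (5/38)·1 + (9/38)·4 + (2/19)·9 + (3/19)·25 + (7/38)·36
     = 479/38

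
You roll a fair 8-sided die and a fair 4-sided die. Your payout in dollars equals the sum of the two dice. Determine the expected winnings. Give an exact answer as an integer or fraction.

Distribution of the sum of the two dice: 2 w.p. 1/32, 3 w.p. 1/16, 4 w.p. 3/32, 5 w.p. 1/8, 6 w.p. 1/8, 7 w.p. 1/8, …
E[payout] = (1/32)·2 + (1/16)·3 + (3/32)·4 + (1/8)·5 + (1/8)·6 + (1/8)·7 + (1/8)·8 + (1/8)·9 + (3/32)·10 + (1/16)·11 + (1/32)·12 = 7

$7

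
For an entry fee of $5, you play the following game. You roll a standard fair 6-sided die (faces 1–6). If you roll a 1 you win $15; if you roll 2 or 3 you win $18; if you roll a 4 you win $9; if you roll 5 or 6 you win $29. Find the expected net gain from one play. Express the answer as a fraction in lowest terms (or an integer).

E[payout] = (1/6)·9 + (1/6)·15 + (1/3)·18 + (1/3)·29 = 59/3
Expected profit = 59/3 − 5 = 44/3

44/3 dollars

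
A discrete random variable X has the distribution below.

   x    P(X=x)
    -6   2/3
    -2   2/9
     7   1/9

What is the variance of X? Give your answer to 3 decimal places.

16.889

E[X] = (2/3)·(-6) + (2/9)·(-2) + (1/9)·7 = -11/3
E[X²] = (2/3)·36 + (2/9)·4 + (1/9)·49 = 91/3
Var(X) = 91/3 − (-11/3)² = 152/9 ≈ 16.889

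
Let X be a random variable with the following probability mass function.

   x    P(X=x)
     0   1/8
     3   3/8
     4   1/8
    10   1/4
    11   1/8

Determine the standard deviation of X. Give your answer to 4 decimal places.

E[X] = 11/2, E[X²] = 91/2
Var(X) = E[X²] − (E[X])² = 91/2 − 121/4 = 61/4
SD(X) = √(61/4) ≈ 3.9051

3.9051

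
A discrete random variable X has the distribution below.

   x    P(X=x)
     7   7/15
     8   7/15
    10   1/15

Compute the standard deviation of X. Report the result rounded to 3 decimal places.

E[X] = 23/3, E[X²] = 297/5
Var(X) = E[X²] − (E[X])² = 297/5 − 529/9 = 28/45
SD(X) = √(28/45) ≈ 0.789

0.789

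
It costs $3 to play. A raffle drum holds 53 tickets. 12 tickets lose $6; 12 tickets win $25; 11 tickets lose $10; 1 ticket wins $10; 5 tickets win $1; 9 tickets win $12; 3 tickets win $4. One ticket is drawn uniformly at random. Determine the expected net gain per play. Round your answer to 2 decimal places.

E[payout] = (12/53)·(-6) + (12/53)·25 + (11/53)·(-10) + (1/53)·10 + (5/53)·1 + (9/53)·12 + (3/53)·4 = 253/53
Expected profit = 253/53 − 3 = 94/53 ≈ $1.77

$1.77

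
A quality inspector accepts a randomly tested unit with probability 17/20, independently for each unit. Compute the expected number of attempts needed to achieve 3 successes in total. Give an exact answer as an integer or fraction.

By linearity (sum of 3 independent geometric waits), E[trials] = 3/p = 3/(17/20) = 60/17.

60/17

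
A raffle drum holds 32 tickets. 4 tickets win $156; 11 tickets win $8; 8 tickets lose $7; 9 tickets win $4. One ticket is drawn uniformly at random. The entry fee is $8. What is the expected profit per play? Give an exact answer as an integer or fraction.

109/8 dollars

E[payout] = (4/32)·156 + (11/32)·8 + (8/32)·(-7) + (9/32)·4 = 173/8
Expected profit = 173/8 − 8 = 109/8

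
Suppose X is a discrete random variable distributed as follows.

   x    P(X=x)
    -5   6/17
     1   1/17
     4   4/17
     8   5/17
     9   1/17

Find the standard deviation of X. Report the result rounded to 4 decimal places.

E[X] = 36/17, E[X²] = 616/17
Var(X) = E[X²] − (E[X])² = 616/17 − 1296/289 = 9176/289
SD(X) = √(9176/289) ≈ 5.6348

5.6348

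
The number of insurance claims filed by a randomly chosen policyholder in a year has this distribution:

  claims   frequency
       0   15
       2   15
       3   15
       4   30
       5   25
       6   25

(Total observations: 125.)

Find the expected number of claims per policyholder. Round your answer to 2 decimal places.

3.76

Total = 125, so P(claims=0) = 15/125, etc.
E[X] = (3/25)·0 + (3/25)·2 + (3/25)·3 + (6/25)·4 + (1/5)·5 + (1/5)·6
     = 94/25 ≈ 3.76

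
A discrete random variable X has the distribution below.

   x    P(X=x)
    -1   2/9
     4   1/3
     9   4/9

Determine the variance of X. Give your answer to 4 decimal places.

15.4321

E[X] = (2/9)·(-1) + (1/3)·4 + (4/9)·9 = 46/9
E[X²] = (2/9)·1 + (1/3)·16 + (4/9)·81 = 374/9
Var(X) = 374/9 − (46/9)² = 1250/81 ≈ 15.4321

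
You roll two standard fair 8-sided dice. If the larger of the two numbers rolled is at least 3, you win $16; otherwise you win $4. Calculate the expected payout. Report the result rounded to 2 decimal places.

E[payout] = (1/16)·4 + (15/16)·16 = 61/4
≈ $15.25

$15.25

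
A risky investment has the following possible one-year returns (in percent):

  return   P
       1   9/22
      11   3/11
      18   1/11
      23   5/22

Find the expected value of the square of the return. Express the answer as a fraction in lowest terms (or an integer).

2014/11

E[X²] = (9/22)·1 + (3/11)·121 + (1/11)·324 + (5/22)·529
     = 2014/11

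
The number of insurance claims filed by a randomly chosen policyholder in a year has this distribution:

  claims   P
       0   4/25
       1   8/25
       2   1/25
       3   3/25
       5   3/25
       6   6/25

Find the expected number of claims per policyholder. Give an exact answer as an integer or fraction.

E[X] = (4/25)·0 + (8/25)·1 + (1/25)·2 + (3/25)·3 + (3/25)·5 + (6/25)·6
     = 14/5

14/5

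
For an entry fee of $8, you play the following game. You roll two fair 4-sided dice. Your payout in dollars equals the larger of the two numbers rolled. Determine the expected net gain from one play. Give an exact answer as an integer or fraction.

-39/8 dollars

Distribution of the larger of the two numbers rolled: 1 w.p. 1/16, 2 w.p. 3/16, 3 w.p. 5/16, 4 w.p. 7/16
E[payout] = (1/16)·1 + (3/16)·2 + (5/16)·3 + (7/16)·4 = 25/8
Expected profit = 25/8 − 8 = -39/8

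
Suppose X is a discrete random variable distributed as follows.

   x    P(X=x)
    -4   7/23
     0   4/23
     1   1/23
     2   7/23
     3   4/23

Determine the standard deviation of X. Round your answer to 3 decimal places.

E[X] = -1/23, E[X²] = 177/23
Var(X) = E[X²] − (E[X])² = 177/23 − 1/529 = 4070/529
SD(X) = √(4070/529) ≈ 2.774

2.774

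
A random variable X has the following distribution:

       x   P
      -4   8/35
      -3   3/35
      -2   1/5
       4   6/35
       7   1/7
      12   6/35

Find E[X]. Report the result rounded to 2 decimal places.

2.17

E[X] = (8/35)·(-4) + (3/35)·(-3) + (1/5)·(-2) + (6/35)·4 + (1/7)·7 + (6/35)·12
     = 76/35 ≈ 2.17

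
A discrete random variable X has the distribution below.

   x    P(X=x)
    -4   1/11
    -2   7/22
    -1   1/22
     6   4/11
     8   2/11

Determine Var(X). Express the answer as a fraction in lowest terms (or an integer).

10061/484

E[X] = (1/11)·(-4) + (7/22)·(-2) + (1/22)·(-1) + (4/11)·6 + (2/11)·8 = 57/22
E[X²] = (1/11)·16 + (7/22)·4 + (1/22)·1 + (4/11)·36 + (2/11)·64 = 55/2
Var(X) = 55/2 − (57/22)² = 10061/484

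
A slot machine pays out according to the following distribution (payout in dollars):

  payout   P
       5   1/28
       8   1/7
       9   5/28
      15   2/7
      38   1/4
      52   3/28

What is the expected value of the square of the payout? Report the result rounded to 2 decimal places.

739.50

E[X²] = (1/28)·25 + (1/7)·64 + (5/28)·81 + (2/7)·225 + (1/4)·1444 + (3/28)·2704
     = 1479/2 ≈ 739.50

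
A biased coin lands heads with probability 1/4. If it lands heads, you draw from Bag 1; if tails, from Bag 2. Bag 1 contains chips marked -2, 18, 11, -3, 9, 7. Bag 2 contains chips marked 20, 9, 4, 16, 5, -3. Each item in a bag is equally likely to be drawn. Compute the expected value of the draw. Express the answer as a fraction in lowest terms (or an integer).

E[X | Bag 1] = (-2 + 18 + 11 − 3 + 9 + 7)/6 = 20/3
E[X | Bag 2] = (20 + 9 + 4 + 16 + 5 − 3)/6 = 17/2
E[X] = (1/4)·20/3 + (3/4)·17/2 = 193/24

193/24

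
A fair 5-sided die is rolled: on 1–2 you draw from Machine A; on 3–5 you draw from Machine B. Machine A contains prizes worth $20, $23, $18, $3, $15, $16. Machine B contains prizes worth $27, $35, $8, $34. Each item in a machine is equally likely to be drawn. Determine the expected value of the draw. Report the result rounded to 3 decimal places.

E[X | Machine A] = (20 + 23 + 18 + 3 + 15 + 16)/6 = 95/6
E[X | Machine B] = (27 + 35 + 8 + 34)/4 = 26
E[X] = (2/5)·95/6 + (3/5)·26 = 329/15 ≈ 21.933

$21.933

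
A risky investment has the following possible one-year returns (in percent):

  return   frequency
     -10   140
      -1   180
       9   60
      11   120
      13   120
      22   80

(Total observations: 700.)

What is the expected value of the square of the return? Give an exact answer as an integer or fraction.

4628/35

Total = 700, so P(return=-10) = 140/700, etc.
E[X²] = (1/5)·100 + (9/35)·1 + (3/35)·81 + (6/35)·121 + (6/35)·169 + (4/35)·484
     = 4628/35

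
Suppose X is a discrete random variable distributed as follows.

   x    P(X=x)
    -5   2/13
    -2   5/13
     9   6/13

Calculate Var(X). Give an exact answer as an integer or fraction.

6072/169

E[X] = (2/13)·(-5) + (5/13)·(-2) + (6/13)·9 = 34/13
E[X²] = (2/13)·25 + (5/13)·4 + (6/13)·81 = 556/13
Var(X) = 556/13 − (34/13)² = 6072/169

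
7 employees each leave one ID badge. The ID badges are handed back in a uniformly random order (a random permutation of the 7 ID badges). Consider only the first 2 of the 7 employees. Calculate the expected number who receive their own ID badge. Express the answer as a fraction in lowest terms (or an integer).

Let Xᵢ = 1 if person i gets their own ID badge. For each i, P(Xᵢ=1) = 1/7.
By linearity of expectation, E[X₁+…+X_2] = 2·(1/7) = 2/7.

2/7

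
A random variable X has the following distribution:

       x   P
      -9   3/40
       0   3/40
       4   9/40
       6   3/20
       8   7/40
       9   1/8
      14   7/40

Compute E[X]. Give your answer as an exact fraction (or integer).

61/10

E[X] = (3/40)·(-9) + (3/40)·0 + (9/40)·4 + (3/20)·6 + (7/40)·8 + (1/8)·9 + (7/40)·14
     = 61/10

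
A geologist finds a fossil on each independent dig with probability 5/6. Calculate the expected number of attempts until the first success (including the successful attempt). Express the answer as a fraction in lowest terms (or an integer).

6/5

For a geometric distribution, E[trials] = 1/p = 1/(5/6) = 6/5.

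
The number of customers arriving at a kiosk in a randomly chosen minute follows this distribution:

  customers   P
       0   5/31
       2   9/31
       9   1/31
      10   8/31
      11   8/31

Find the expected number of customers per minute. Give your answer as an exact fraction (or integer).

195/31

E[X] = (5/31)·0 + (9/31)·2 + (1/31)·9 + (8/31)·10 + (8/31)·11
     = 195/31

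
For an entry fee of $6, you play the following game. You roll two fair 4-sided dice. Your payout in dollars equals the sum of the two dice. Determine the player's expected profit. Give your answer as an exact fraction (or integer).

Distribution of the sum of the two dice: 2 w.p. 1/16, 3 w.p. 1/8, 4 w.p. 3/16, 5 w.p. 1/4, 6 w.p. 3/16, 7 w.p. 1/8, …
E[payout] = (1/16)·2 + (1/8)·3 + (3/16)·4 + (1/4)·5 + (3/16)·6 + (1/8)·7 + (1/16)·8 = 5
Expected profit = 5 − 6 = -1

-$1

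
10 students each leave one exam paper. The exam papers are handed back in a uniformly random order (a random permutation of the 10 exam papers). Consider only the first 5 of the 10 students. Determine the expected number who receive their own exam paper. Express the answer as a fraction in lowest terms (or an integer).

1/2

Let Xᵢ = 1 if person i gets their own exam paper. For each i, P(Xᵢ=1) = 1/10.
By linearity of expectation, E[X₁+…+X_5] = 5·(1/10) = 1/2.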